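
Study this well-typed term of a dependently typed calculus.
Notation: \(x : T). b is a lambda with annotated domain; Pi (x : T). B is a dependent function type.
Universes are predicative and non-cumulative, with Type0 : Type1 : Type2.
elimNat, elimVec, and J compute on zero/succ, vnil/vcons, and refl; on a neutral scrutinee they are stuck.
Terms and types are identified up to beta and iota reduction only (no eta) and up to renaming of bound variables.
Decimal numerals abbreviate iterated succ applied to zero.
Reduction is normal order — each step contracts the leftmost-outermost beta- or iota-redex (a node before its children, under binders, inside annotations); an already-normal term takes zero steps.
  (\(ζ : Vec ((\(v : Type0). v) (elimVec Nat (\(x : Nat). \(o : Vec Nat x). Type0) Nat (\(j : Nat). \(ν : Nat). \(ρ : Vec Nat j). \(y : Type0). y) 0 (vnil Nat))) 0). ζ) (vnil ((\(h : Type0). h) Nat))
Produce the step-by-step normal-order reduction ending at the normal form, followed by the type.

normal-order reduction sequence:
  (\(ζ : Vec ((\(v : Type0). v) (elimVec Nat (\(x : Nat). \(o : Vec Nat x). Type0) Nat (\(j : Nat). \(ν : Nat). \(ρ : Vec Nat j). \(y : Type0). y) 0 (vnil Nat))) 0). ζ) (vnil ((\(h : Type0). h) Nat))
  ~> vnil ((\(ζ : Type0). ζ) Nat)
  ~> vnil Nat
type:
  Vec Nat 0


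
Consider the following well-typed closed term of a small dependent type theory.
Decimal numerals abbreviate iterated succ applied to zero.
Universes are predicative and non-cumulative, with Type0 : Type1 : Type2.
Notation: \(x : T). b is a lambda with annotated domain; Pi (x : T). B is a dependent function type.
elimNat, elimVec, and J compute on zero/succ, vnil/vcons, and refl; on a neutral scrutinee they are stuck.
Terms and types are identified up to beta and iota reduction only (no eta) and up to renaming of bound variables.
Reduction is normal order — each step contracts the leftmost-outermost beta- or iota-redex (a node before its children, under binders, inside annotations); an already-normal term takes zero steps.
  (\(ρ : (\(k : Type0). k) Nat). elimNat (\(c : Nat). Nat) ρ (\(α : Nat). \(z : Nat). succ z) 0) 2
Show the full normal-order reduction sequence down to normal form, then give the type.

reduction (normal order):
  (\(ρ : (\(k : Type0). k) Nat). elimNat (\(c : Nat). Nat) ρ (\(α : Nat). \(z : Nat). succ z) 0) 2
  ~> elimNat (\(ρ : Nat). Nat) 2 (\(k : Nat). \(c : Nat). succ c) 0
  ~> 2
inferred type:
  Nat


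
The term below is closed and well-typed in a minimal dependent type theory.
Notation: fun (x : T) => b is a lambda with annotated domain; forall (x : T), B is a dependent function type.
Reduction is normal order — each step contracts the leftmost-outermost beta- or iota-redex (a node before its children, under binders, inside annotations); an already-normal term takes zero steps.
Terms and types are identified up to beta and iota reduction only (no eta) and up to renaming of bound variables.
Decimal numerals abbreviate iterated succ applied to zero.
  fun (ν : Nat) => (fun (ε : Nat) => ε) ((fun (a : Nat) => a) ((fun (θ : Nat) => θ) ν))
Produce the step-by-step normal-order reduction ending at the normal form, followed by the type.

reduction (normal order):
  fun (ν : Nat) => (fun (ε : Nat) => ε) ((fun (a : Nat) => a) ((fun (θ : Nat) => θ) ν))
  ~> fun (ν : Nat) => (fun (ε : Nat) => ε) ((fun (a : Nat) => a) ν)
  ~> fun (ν : Nat) => (fun (ε : Nat) => ε) ν
  ~> fun (ν : Nat) => ν
inferred type:
  forall (ν : Nat), Nat


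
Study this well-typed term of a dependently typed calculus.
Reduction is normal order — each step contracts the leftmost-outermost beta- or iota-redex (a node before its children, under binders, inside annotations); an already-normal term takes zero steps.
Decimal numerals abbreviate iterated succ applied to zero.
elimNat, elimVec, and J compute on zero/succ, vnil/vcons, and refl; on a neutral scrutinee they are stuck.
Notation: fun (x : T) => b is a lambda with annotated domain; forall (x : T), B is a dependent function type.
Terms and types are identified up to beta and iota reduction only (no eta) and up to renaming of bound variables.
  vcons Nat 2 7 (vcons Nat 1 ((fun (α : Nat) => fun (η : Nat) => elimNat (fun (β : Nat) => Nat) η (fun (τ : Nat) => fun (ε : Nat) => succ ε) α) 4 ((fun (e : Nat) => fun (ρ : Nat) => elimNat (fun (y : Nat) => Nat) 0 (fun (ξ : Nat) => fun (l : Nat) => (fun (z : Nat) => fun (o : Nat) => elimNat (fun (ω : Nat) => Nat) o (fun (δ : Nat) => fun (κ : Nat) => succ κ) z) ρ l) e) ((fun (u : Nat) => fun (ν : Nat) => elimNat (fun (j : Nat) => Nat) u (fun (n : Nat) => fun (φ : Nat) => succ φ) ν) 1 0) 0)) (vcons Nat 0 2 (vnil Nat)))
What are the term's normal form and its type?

reduced normal form:
  vcons Nat 2 7 (vcons Nat 1 4 (vcons Nat 0 2 (vnil Nat)))
type:
  Vec Nat 3
observation: contracting a beta-redex first, the term normalizes in 27 steps.


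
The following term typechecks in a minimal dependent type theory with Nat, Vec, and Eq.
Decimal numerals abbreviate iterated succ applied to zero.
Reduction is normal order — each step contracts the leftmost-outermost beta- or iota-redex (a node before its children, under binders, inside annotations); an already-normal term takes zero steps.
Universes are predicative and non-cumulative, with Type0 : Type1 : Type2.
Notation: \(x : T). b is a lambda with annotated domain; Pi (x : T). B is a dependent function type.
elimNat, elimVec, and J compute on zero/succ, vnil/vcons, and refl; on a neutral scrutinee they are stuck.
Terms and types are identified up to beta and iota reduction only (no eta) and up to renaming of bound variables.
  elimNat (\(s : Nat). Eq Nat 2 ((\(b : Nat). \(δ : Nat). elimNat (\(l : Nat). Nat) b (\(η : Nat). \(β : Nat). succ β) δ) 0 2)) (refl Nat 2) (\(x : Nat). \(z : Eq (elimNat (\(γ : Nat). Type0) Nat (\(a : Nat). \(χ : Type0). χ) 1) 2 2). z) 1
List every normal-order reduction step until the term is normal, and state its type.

reduction (normal order):
  elimNat (\(s : Nat). Eq Nat 2 ((\(b : Nat). \(δ : Nat). elimNat (\(l : Nat). Nat) b (\(η : Nat). \(β : Nat). succ β) δ) 0 2)) (refl Nat 2) (\(x : Nat). \(z : Eq (elimNat (\(γ : Nat). Type0) Nat (\(a : Nat). \(χ : Type0). χ) 1) 2 2). z) 1
  ~> (\(s : Nat). \(b : Eq (elimNat (\(δ : Nat). Type0) Nat (\(l : Nat). \(η : Type0). η) 1) 2 2). b) 0 (elimNat (\(β : Nat). Eq Nat 2 ((\(x : Nat). \(z : Nat). elimNat (\(γ : Nat). Nat) x (\(a : Nat). \(χ : Nat). succ χ) z) 0 2)) (refl Nat 2) (\(o : Nat). \(ε : Eq (elimNat (\(μ : Nat). Type0) Nat (\(w : Nat). \(ν : Type0). ν) 1) 2 2). ε) 0)
  ~> (\(s : Eq (elimNat (\(b : Nat). Type0) Nat (\(δ : Nat). \(l : Type0). l) 1) 2 2). s) (elimNat (\(η : Nat). Eq Nat 2 ((\(β : Nat). \(x : Nat). elimNat (\(z : Nat). Nat) β (\(γ : Nat). \(a : Nat). succ a) x) 0 2)) (refl Nat 2) (\(χ : Nat). \(o : Eq (elimNat (\(ε : Nat). Type0) Nat (\(μ : Nat). \(w : Type0). w) 1) 2 2). o) 0)
  ~> elimNat (\(s : Nat). Eq Nat 2 ((\(b : Nat). \(δ : Nat). elimNat (\(l : Nat). Nat) b (\(η : Nat). \(β : Nat). succ β) δ) 0 2)) (refl Nat 2) (\(x : Nat). \(z : Eq (elimNat (\(γ : Nat). Type0) Nat (\(a : Nat). \(χ : Type0). χ) 1) 2 2). z) 0
  ~> refl Nat 2
inferred type:
  Eq Nat 2 2


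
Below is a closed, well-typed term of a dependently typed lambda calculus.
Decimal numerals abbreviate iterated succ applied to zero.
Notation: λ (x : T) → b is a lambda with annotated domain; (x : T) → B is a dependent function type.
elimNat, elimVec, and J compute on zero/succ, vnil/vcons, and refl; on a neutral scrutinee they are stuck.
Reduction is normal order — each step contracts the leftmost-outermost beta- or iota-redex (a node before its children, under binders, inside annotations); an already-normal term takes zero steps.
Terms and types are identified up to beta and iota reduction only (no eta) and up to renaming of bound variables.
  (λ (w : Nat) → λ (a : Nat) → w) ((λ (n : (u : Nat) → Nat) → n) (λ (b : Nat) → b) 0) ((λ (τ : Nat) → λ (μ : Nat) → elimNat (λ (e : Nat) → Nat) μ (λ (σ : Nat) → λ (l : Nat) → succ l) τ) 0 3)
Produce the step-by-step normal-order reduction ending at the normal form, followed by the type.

normal-order reduction sequence:
  (λ (w : Nat) → λ (a : Nat) → w) ((λ (n : (u : Nat) → Nat) → n) (λ (b : Nat) → b) 0) ((λ (τ : Nat) → λ (μ : Nat) → elimNat (λ (e : Nat) → Nat) μ (λ (σ : Nat) → λ (l : Nat) → succ l) τ) 0 3)
  ~> (λ (w : Nat) → (λ (a : (n : Nat) → Nat) → a) (λ (u : Nat) → u) 0) ((λ (b : Nat) → λ (τ : Nat) → elimNat (λ (μ : Nat) → Nat) τ (λ (e : Nat) → λ (σ : Nat) → succ σ) b) 0 3)
  ~> (λ (w : (a : Nat) → Nat) → w) (λ (n : Nat) → n) 0
  ~> (λ (w : Nat) → w) 0
  ~> 0
the term's type:
  Nat


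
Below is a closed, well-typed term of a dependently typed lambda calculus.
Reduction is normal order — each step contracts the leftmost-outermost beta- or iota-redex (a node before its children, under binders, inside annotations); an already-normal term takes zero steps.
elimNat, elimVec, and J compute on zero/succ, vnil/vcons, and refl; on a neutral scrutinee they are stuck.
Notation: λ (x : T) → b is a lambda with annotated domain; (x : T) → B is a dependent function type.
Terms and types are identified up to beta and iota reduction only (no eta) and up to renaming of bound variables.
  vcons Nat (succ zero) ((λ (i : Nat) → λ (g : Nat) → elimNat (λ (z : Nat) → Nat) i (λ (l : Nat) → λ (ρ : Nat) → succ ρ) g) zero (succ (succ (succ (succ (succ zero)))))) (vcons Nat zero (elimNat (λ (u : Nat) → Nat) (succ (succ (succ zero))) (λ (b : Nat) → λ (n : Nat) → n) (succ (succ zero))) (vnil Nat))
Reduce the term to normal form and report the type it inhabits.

reduced normal form:
  vcons Nat (succ zero) (succ (succ (succ (succ (succ zero))))) (vcons Nat zero (succ (succ (succ zero))) (vnil Nat))
the term's type:
  Vec Nat (succ (succ zero))
observation: contracting a beta-redex first, the term normalizes in 25 steps.


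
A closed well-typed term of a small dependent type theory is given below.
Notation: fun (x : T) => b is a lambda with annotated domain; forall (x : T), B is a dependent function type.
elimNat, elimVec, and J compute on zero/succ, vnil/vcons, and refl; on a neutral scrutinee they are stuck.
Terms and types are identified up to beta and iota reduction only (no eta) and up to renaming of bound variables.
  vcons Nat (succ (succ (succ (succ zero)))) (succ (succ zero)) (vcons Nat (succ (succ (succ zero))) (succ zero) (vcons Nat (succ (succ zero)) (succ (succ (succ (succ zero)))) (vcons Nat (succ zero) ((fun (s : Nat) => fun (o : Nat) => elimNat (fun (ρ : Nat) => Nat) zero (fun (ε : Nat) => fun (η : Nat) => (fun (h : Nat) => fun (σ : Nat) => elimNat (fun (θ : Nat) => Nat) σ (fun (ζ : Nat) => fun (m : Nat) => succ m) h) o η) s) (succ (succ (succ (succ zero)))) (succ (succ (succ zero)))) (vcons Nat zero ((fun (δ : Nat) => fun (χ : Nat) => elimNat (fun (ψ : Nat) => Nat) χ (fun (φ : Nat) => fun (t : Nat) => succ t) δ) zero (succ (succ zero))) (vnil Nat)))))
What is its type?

inferred type:
  Vec Nat (succ (succ (succ (succ (succ zero)))))


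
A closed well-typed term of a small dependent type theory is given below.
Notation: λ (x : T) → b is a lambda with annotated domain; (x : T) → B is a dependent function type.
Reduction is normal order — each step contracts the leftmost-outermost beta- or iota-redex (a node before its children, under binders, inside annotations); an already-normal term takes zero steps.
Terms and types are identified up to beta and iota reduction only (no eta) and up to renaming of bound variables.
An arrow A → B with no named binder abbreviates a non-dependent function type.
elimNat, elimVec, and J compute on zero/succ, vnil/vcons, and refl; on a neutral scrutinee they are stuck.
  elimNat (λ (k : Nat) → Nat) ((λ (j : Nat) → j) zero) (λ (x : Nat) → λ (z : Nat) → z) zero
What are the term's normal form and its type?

resulting normal form:
  zero
the term's type:
  Nat
observation: the term reaches its normal form after 2 normal-order steps.


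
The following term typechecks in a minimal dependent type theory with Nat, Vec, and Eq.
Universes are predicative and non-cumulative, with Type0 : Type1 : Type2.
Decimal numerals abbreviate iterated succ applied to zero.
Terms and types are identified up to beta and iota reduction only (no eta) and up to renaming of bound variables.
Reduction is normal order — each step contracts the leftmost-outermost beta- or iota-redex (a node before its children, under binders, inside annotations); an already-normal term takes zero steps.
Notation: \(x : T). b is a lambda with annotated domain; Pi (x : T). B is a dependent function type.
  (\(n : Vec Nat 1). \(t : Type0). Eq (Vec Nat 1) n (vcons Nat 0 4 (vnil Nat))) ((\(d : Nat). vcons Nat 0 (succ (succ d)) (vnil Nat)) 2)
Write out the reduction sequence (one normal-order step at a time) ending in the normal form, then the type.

reduction (normal order):
  (\(n : Vec Nat 1). \(t : Type0). Eq (Vec Nat 1) n (vcons Nat 0 4 (vnil Nat))) ((\(d : Nat). vcons Nat 0 (succ (succ d)) (vnil Nat)) 2)
  ~> \(n : Type0). Eq (Vec Nat 1) ((\(t : Nat). vcons Nat 0 (succ (succ t)) (vnil Nat)) 2) (vcons Nat 0 4 (vnil Nat))
  ~> \(n : Type0). Eq (Vec Nat 1) (vcons Nat 0 4 (vnil Nat)) (vcons Nat 0 4 (vnil Nat))
inferred type:
  Pi (n : Type0). Type0


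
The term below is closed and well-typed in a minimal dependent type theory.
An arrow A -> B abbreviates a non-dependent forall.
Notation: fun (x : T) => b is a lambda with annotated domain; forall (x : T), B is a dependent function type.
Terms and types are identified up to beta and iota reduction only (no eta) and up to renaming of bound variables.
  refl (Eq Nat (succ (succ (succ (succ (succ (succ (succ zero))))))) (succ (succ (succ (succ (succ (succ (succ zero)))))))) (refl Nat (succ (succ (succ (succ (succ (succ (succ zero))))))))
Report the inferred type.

type:
  Eq (Eq Nat (succ (succ (succ (succ (succ (succ (succ zero))))))) (succ (succ (succ (succ (succ (succ (succ zero)))))))) (refl Nat (succ (succ (succ (succ (succ (succ (succ zero)))))))) (refl Nat (succ (succ (succ (succ (succ (succ (succ zero))))))))


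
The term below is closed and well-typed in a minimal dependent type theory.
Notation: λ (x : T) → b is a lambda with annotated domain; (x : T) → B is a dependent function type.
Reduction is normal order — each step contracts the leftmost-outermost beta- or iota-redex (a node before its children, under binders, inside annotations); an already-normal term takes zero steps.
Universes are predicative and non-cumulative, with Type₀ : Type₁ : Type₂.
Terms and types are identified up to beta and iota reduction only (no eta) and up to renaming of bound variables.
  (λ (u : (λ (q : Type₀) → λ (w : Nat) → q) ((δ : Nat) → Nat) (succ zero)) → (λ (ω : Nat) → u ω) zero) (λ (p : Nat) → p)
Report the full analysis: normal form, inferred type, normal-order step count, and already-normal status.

normal form:
  zero
the term's type:
  Nat
steps to reach normal form (normal order): 3
already normal: no
first redex: a beta-redex


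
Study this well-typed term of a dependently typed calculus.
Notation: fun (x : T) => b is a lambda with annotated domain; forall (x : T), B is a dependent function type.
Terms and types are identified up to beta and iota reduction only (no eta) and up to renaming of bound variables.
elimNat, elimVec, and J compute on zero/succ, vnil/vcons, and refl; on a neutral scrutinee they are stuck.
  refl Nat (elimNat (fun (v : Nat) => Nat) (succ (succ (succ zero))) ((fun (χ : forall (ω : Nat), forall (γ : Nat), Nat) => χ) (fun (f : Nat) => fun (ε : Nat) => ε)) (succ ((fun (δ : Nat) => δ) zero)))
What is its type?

type:
  Eq Nat (succ (succ (succ zero))) (succ (succ (succ zero)))


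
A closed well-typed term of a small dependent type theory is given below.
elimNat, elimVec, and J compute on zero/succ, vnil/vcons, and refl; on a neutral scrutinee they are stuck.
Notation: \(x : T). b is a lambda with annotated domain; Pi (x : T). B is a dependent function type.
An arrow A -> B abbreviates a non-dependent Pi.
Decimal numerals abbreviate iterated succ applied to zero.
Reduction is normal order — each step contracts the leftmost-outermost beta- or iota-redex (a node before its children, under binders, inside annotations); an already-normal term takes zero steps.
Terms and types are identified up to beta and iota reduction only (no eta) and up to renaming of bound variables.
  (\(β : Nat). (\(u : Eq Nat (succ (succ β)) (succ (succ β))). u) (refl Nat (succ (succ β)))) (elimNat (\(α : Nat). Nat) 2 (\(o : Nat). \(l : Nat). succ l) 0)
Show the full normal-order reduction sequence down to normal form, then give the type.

reduction (normal order):
  (\(β : Nat). (\(u : Eq Nat (succ (succ β)) (succ (succ β))). u) (refl Nat (succ (succ β)))) (elimNat (\(α : Nat). Nat) 2 (\(o : Nat). \(l : Nat). succ l) 0)
  ~> (\(β : Eq Nat (succ (succ (elimNat (\(u : Nat). Nat) 2 (\(α : Nat). \(o : Nat). succ o) 0))) (succ (succ (elimNat (\(l : Nat). Nat) 2 (\(i : Nat). \(ω : Nat). succ ω) 0)))). β) (refl Nat (succ (succ (elimNat (\(δ : Nat). Nat) 2 (\(r : Nat). \(σ : Nat). succ σ) 0))))
  ~> refl Nat (succ (succ (elimNat (\(β : Nat). Nat) 2 (\(u : Nat). \(α : Nat). succ α) 0)))
  ~> refl Nat 4
the term's type:
  Eq Nat 4 4


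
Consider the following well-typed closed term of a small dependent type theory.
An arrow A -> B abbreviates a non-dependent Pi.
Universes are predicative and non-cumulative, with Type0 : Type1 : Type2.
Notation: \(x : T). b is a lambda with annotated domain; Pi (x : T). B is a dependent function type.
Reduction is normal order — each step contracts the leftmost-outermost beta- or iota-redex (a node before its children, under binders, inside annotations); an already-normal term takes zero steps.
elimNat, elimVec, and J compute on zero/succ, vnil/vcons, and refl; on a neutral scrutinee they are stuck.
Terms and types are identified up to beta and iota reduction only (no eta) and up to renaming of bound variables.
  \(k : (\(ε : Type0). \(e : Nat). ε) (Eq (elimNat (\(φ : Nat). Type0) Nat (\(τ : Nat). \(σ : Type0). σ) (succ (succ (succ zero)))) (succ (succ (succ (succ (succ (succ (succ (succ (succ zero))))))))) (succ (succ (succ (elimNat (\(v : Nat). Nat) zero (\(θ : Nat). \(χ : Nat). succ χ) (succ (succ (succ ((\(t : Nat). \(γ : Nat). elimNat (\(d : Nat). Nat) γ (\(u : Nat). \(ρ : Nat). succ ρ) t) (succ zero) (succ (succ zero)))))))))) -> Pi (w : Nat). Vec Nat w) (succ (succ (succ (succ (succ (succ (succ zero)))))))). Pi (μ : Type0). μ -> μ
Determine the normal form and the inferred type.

resulting normal form:
  \(k : Eq Nat (succ (succ (succ (succ (succ (succ (succ (succ (succ zero))))))))) (succ (succ (succ (succ (succ (succ (succ (succ (succ zero))))))))) -> Pi (ε : Nat). Vec Nat ε). Pi (e : Type0). e -> e
the term's type:
  (Eq Nat (succ (succ (succ (succ (succ (succ (succ (succ (succ zero))))))))) (succ (succ (succ (succ (succ (succ (succ (succ (succ zero))))))))) -> Pi (k : Nat). Vec Nat k) -> Type1


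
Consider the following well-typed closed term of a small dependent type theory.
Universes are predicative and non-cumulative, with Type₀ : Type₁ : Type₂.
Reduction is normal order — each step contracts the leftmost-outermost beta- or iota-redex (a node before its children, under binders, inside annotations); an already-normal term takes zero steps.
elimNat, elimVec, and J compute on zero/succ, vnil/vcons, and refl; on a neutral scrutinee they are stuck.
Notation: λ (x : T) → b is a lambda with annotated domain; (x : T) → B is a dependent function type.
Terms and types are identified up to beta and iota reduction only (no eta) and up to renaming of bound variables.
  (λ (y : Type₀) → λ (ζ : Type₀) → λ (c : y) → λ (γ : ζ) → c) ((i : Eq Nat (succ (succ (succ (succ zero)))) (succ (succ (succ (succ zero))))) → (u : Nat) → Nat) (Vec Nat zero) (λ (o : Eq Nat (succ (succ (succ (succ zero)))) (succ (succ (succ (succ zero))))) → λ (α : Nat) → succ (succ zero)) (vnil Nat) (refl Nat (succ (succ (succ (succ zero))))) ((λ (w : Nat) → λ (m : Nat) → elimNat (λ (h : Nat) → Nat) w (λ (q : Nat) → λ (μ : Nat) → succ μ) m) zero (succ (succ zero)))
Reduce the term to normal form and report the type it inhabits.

normal form:
  succ (succ zero)
inferred type:
  Nat


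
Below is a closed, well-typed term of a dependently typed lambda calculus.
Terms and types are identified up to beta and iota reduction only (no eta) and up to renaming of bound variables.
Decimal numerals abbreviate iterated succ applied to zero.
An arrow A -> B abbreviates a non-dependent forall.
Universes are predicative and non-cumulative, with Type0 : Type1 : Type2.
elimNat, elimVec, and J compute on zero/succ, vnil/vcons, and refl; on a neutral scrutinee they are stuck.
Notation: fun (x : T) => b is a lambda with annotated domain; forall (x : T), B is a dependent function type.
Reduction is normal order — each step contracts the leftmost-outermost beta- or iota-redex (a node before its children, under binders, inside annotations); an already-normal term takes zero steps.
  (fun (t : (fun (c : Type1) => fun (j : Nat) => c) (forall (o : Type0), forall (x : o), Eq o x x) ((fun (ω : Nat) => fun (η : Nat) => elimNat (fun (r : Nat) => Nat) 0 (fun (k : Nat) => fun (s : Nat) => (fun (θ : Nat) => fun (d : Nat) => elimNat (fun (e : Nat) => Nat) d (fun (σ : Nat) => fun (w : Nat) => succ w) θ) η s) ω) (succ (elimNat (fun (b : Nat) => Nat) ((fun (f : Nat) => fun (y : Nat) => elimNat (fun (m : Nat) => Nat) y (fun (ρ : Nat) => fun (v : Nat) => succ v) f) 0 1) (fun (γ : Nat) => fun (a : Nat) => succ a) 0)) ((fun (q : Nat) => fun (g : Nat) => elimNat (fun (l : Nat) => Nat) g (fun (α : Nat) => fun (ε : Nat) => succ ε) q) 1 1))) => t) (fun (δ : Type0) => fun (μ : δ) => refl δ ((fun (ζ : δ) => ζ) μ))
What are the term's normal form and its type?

resulting normal form:
  fun (t : Type0) => fun (c : t) => refl t c
type:
  forall (t : Type0), forall (c : t), Eq t c c
observation: the leftmost-outermost redex is a beta-redex, and normalization takes 2 steps.


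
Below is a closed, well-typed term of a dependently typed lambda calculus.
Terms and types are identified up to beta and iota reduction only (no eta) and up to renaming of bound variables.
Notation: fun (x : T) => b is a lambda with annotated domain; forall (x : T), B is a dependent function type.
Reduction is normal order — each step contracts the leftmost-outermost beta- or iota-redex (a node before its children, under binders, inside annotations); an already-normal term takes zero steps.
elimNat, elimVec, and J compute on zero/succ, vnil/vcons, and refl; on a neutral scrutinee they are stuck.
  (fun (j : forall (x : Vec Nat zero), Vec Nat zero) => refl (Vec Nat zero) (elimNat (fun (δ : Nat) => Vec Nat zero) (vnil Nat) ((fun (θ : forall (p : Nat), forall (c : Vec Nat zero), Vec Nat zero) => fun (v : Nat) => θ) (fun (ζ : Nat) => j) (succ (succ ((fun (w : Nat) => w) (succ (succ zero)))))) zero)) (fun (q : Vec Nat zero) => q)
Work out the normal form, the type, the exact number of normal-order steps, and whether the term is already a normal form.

reduced normal form:
  refl (Vec Nat zero) (vnil Nat)
the term's type:
  Eq (Vec Nat zero) (vnil Nat) (vnil Nat)
normal-order step count: 2
started in normal form: no
first redex: a beta-redex


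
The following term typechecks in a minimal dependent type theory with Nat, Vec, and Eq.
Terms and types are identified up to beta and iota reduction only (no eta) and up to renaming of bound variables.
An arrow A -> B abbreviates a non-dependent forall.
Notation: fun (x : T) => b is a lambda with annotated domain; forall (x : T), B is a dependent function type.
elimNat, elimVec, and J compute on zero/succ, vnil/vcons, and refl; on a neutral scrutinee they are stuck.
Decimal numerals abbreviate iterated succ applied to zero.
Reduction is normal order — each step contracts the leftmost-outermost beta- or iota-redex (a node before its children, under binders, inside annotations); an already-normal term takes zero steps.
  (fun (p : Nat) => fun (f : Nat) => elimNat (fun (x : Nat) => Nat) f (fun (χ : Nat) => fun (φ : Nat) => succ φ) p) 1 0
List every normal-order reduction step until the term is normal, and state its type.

normal-order reduction sequence:
  (fun (p : Nat) => fun (f : Nat) => elimNat (fun (x : Nat) => Nat) f (fun (χ : Nat) => fun (φ : Nat) => succ φ) p) 1 0
  ~> (fun (p : Nat) => elimNat (fun (f : Nat) => Nat) p (fun (x : Nat) => fun (χ : Nat) => succ χ) 1) 0
  ~> elimNat (fun (p : Nat) => Nat) 0 (fun (f : Nat) => fun (x : Nat) => succ x) 1
  ~> (fun (p : Nat) => fun (f : Nat) => succ f) 0 (elimNat (fun (x : Nat) => Nat) 0 (fun (χ : Nat) => fun (φ : Nat) => succ φ) 0)
  ~> (fun (p : Nat) => succ p) (elimNat (fun (f : Nat) => Nat) 0 (fun (x : Nat) => fun (χ : Nat) => succ χ) 0)
  ~> succ (elimNat (fun (p : Nat) => Nat) 0 (fun (f : Nat) => fun (x : Nat) => succ x) 0)
  ~> 1
inferred type:
  Nat


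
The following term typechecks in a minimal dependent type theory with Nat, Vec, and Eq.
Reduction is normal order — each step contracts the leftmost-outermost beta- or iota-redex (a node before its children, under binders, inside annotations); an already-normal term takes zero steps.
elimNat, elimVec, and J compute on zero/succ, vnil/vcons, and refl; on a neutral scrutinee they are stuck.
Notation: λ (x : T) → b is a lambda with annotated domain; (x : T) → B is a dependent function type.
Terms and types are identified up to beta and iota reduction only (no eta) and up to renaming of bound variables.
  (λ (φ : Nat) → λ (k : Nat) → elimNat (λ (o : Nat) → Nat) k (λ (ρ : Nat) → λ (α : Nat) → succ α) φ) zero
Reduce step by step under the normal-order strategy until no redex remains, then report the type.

normal-order reduction sequence:
  (λ (φ : Nat) → λ (k : Nat) → elimNat (λ (o : Nat) → Nat) k (λ (ρ : Nat) → λ (α : Nat) → succ α) φ) zero
  ~> λ (φ : Nat) → elimNat (λ (k : Nat) → Nat) φ (λ (o : Nat) → λ (ρ : Nat) → succ ρ) zero
  ~> λ (φ : Nat) → φ
inferred type:
  (φ : Nat) → Nat


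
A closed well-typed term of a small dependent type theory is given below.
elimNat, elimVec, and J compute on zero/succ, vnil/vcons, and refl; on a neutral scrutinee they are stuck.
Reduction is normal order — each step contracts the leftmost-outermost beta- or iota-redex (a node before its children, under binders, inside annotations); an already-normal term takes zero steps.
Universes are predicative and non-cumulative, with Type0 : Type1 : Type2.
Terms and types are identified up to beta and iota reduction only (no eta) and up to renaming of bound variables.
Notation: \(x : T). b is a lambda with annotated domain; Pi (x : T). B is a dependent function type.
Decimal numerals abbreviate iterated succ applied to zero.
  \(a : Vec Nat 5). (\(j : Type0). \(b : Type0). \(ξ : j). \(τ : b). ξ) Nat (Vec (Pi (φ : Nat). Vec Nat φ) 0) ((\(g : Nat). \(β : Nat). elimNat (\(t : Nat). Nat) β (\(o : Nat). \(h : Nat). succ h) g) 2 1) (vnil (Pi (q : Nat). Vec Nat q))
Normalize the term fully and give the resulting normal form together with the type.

resulting normal form:
  \(a : Vec Nat 5). 3
the term's type:
  Pi (a : Vec Nat 5). Nat
observation: contracting a beta-redex first, the term normalizes in 13 steps.


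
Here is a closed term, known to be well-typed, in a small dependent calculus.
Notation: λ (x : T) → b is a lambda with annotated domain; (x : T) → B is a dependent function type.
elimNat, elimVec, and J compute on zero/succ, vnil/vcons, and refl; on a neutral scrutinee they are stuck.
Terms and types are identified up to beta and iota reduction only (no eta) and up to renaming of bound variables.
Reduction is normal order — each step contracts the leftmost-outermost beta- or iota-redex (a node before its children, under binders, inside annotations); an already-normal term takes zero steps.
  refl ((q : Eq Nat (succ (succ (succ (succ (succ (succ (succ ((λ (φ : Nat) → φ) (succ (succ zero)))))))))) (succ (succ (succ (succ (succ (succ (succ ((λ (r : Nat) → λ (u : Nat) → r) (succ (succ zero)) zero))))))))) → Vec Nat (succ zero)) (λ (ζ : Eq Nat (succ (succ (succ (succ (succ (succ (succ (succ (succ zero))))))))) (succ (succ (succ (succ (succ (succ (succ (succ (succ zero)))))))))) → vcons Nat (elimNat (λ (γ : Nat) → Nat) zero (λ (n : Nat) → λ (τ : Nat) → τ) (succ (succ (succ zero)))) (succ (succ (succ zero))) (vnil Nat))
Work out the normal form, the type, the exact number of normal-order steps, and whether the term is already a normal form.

resulting normal form:
  refl ((q : Eq Nat (succ (succ (succ (succ (succ (succ (succ (succ (succ zero))))))))) (succ (succ (succ (succ (succ (succ (succ (succ (succ zero)))))))))) → Vec Nat (succ zero)) (λ (φ : Eq Nat (succ (succ (succ (succ (succ (succ (succ (succ (succ zero))))))))) (succ (succ (succ (succ (succ (succ (succ (succ (succ zero)))))))))) → vcons Nat zero (succ (succ (succ zero))) (vnil Nat))
type:
  Eq ((q : Eq Nat (succ (succ (succ (succ (succ (succ (succ (succ (succ zero))))))))) (succ (succ (succ (succ (succ (succ (succ (succ (succ zero)))))))))) → Vec Nat (succ zero)) (λ (φ : Eq Nat (succ (succ (succ (succ (succ (succ (succ (succ (succ zero))))))))) (succ (succ (succ (succ (succ (succ (succ (succ (succ zero)))))))))) → vcons Nat zero (succ (succ (succ zero))) (vnil Nat)) (λ (r : Eq Nat (succ (succ (succ (succ (succ (succ (succ (succ (succ zero))))))))) (succ (succ (succ (succ (succ (succ (succ (succ (succ zero)))))))))) → vcons Nat zero (succ (succ (succ zero))) (vnil Nat))
normal-order step count: 13
term was already normal: no
first redex: a beta-redex


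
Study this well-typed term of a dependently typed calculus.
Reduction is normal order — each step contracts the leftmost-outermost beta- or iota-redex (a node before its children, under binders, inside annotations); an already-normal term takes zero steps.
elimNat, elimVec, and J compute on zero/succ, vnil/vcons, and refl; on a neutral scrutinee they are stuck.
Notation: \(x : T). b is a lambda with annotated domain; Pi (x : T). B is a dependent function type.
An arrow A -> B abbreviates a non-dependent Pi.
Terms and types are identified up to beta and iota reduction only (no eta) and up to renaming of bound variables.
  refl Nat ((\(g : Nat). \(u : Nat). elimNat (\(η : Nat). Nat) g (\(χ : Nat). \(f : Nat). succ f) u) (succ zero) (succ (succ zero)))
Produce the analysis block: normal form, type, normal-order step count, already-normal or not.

reduced normal form:
  refl Nat (succ (succ (succ zero)))
the term's type:
  Eq Nat (succ (succ (succ zero))) (succ (succ (succ zero)))
normal-order step count: 9
started in normal form: no
first redex: a beta-redex


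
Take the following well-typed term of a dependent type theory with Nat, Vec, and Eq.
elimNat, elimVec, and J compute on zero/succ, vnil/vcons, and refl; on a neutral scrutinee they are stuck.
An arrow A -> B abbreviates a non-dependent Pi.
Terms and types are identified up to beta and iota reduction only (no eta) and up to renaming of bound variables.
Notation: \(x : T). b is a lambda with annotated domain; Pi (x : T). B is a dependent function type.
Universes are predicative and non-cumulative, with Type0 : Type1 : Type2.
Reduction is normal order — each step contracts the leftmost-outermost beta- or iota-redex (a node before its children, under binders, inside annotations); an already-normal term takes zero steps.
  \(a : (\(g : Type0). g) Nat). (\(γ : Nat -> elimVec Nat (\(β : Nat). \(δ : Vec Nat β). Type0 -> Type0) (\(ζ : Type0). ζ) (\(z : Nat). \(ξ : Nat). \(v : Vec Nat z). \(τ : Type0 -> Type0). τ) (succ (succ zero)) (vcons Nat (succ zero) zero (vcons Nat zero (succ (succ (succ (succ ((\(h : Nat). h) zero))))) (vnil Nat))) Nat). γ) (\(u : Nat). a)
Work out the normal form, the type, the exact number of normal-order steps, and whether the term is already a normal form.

reduced normal form:
  \(a : Nat). \(g : Nat). a
inferred type:
  Nat -> Nat -> Nat
steps to reach normal form (normal order): 2
already normal: no
first contracted redex: a beta-redex


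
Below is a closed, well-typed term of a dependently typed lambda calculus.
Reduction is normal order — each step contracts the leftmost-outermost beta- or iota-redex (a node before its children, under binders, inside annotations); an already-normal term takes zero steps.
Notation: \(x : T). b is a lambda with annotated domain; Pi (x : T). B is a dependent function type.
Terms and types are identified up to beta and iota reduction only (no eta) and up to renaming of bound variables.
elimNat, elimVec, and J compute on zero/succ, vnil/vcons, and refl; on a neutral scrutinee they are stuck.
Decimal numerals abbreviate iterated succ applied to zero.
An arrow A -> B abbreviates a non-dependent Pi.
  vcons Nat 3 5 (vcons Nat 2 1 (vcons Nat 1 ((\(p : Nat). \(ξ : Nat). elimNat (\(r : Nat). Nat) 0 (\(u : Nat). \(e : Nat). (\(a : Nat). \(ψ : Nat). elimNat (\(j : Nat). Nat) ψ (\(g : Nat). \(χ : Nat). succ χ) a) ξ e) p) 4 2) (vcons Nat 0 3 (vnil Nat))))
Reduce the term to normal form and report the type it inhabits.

resulting normal form:
  vcons Nat 3 5 (vcons Nat 2 1 (vcons Nat 1 8 (vcons Nat 0 3 (vnil Nat))))
type:
  Vec Nat 4
observation: the first redex contracted is a beta-redex; the normal form is reached in 51 normal-order steps.


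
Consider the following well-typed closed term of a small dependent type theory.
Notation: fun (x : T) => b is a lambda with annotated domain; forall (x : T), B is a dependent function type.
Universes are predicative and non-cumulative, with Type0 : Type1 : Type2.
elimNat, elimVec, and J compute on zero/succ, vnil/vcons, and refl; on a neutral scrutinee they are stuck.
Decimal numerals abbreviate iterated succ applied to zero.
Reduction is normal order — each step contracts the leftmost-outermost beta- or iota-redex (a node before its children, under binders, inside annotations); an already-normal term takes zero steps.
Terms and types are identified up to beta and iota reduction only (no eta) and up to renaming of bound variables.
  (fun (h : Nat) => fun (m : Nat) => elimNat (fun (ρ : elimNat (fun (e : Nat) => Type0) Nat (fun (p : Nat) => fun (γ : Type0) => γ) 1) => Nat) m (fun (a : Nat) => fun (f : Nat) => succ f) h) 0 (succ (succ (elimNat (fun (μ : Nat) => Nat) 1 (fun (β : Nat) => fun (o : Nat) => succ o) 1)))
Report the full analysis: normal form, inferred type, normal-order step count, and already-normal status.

normal form:
  4
type:
  Nat
reduction steps (normal order): 7
already normal: no
first contracted redex: a beta-redex


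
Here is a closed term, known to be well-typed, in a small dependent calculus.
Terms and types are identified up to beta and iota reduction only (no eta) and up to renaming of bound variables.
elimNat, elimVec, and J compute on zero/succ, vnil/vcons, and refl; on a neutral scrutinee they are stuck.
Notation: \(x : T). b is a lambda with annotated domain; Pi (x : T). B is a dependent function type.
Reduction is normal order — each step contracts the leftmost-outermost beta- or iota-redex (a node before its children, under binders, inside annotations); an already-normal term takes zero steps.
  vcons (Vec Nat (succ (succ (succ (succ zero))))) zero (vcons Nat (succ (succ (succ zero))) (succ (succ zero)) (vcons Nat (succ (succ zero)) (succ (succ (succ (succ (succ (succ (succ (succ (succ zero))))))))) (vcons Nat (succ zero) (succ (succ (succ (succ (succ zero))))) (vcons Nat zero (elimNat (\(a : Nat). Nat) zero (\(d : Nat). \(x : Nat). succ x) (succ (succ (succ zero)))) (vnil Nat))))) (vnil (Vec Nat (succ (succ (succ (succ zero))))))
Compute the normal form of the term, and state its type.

resulting normal form:
  vcons (Vec Nat (succ (succ (succ (succ zero))))) zero (vcons Nat (succ (succ (succ zero))) (succ (succ zero)) (vcons Nat (succ (succ zero)) (succ (succ (succ (succ (succ (succ (succ (succ (succ zero))))))))) (vcons Nat (succ zero) (succ (succ (succ (succ (succ zero))))) (vcons Nat zero (succ (succ (succ zero))) (vnil Nat))))) (vnil (Vec Nat (succ (succ (succ (succ zero))))))
type:
  Vec (Vec Nat (succ (succ (succ (succ zero))))) (succ zero)
observation: the term reaches its normal form after 10 normal-order steps.


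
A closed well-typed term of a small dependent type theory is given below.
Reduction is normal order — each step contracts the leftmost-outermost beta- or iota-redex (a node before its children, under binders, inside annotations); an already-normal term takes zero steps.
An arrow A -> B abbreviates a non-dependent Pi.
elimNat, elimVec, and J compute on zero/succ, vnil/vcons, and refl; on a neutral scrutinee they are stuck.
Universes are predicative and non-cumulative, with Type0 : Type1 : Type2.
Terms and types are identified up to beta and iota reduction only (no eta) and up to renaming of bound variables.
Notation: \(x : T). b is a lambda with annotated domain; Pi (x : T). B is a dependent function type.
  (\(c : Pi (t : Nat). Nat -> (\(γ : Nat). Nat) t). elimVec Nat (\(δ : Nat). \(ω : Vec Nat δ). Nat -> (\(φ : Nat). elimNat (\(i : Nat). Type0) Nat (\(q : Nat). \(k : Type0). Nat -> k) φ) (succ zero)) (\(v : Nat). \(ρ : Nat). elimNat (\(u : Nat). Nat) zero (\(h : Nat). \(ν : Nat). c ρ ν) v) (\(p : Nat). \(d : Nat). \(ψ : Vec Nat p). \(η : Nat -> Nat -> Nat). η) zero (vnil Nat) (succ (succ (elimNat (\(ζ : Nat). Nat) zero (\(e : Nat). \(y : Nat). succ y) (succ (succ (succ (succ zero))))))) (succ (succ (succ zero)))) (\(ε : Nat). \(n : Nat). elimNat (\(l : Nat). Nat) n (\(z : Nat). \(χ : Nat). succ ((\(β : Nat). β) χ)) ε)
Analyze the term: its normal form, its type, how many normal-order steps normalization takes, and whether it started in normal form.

normal form:
  succ (succ (succ (succ (succ (succ (succ (succ (succ (succ (succ (succ (succ (succ (succ (succ (succ (succ zero)))))))))))))))))
type:
  Nat
normal-order step count: 81
already normal: no
first contracted redex: a beta-redex


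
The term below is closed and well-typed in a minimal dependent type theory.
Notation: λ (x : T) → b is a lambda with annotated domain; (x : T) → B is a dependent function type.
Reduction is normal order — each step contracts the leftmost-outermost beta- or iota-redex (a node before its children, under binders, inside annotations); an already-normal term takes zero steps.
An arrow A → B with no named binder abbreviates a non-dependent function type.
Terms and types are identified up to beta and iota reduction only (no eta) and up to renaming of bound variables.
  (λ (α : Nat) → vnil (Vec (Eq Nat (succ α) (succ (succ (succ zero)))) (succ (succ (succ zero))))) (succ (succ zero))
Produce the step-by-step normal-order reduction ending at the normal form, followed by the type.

reduction (normal order):
  (λ (α : Nat) → vnil (Vec (Eq Nat (succ α) (succ (succ (succ zero)))) (succ (succ (succ zero))))) (succ (succ zero))
  ~> vnil (Vec (Eq Nat (succ (succ (succ zero))) (succ (succ (succ zero)))) (succ (succ (succ zero))))
inferred type:
  Vec (Vec (Eq Nat (succ (succ (succ zero))) (succ (succ (succ zero)))) (succ (succ (succ zero)))) zero


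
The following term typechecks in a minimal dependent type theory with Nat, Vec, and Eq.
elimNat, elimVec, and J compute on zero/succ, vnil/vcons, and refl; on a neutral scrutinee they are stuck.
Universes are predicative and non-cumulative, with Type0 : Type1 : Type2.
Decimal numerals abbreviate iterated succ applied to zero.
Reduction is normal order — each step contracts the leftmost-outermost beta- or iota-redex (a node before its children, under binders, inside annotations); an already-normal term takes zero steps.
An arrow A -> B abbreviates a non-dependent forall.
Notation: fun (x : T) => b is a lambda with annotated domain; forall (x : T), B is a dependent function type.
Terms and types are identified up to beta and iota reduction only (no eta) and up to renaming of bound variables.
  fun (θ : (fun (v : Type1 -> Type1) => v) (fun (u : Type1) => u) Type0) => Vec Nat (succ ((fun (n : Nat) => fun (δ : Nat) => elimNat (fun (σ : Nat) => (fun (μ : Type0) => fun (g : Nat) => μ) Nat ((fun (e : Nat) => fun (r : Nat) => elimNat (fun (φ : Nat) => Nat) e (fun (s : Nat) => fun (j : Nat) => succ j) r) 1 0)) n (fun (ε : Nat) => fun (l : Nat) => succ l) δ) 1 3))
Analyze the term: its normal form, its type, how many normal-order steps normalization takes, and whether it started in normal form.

reduced normal form:
  fun (θ : Type0) => Vec Nat 5
the term's type:
  Type0 -> Type0
reduction steps (normal order): 14
term was already normal: no
first redex: a beta-redex
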